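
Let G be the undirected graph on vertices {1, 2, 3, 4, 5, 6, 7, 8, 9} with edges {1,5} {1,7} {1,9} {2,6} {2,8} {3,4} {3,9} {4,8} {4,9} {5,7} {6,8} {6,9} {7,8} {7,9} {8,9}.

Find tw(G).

A width-2 tree decomposition is:
Bags: B1 = {6, 8, 9}  B2 = {7, 8, 9}  B3 = {4, 8, 9}  B4 = {2, 6, 8}  B5 = {1, 7, 9}  B6 = {1, 5, 7}  B7 = {3, 4, 9}
Tree: B1–B2, B1–B3, B1–B4, B2–B5, B5–B6, B3–B7
Every bag has size at most 3, so the width is 3 − 1 = 2 and tw(G) ≤ 2. Conversely, {4, 8, 9} is a clique of size 3, and the vertices of any clique must share a bag in every tree decomposition; so some bag has ≥ 3 vertices and tw(G) ≥ 2. The upper and lower bounds meet at 2, so that is the treewidth.

2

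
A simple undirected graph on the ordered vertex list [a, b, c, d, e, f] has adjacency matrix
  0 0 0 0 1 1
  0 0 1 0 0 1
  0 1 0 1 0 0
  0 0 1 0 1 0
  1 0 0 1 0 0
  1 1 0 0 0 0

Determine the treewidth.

A width-2 tree decomposition is:
Bags: B1 = {b, c, d}  B2 = {b, d, f}  B3 = {a, d, f}  B4 = {a, d, e}
Tree: B1–B2, B2–B3, B3–B4
Each bag holds 3 vertices, so the decomposition has width 2, which upper-bounds the treewidth. For the lower bound, G contains the cycle d–c–b–f–a–e–d, so G is not a forest; only forests have treewidth ≤ 1, hence tw(G) ≥ 2. Therefore the treewidth is 2.

2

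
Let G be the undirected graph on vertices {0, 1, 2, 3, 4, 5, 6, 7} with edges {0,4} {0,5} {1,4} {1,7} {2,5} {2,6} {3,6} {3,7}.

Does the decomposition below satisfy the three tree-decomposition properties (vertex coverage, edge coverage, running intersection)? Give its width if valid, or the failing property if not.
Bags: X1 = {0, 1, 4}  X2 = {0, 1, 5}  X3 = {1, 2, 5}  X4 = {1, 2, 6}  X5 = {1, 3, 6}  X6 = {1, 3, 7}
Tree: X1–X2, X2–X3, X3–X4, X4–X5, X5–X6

Checking the three conditions: (i) the bags cover all of {0, 1, 2, 3, 4, 5, 6, 7}; (ii) for each edge, some bag contains both endpoints; (iii) the bags containing any fixed vertex form a subtree. All hold, so the decomposition is valid with width 3 − 1 = 2.

Yes; width 2.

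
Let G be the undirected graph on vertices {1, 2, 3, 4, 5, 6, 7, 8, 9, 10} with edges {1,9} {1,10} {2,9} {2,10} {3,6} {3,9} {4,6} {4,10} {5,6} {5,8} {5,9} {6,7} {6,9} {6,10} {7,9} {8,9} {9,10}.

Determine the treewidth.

2

A width-2 tree decomposition is:
Bags: B1 = {6, 7, 9}  B2 = {5, 6, 9}  B3 = {5, 8, 9}  B4 = {6, 9, 10}  B5 = {2, 9, 10}  B6 = {4, 6, 10}  B7 = {1, 9, 10}  B8 = {3, 6, 9}
Tree: B1–B2, B2–B3, B1–B4, B4–B5, B4–B6, B4–B7, B2–B8
Every bag has size at most 3, so the width is 3 − 1 = 2 and tw(G) ≤ 2. On the other hand G contains the 3-clique {5, 8, 9}. A clique must lie in a single bag of any decomposition, so no decomposition can have width below 2. Hence tw(G) = 2 exactly.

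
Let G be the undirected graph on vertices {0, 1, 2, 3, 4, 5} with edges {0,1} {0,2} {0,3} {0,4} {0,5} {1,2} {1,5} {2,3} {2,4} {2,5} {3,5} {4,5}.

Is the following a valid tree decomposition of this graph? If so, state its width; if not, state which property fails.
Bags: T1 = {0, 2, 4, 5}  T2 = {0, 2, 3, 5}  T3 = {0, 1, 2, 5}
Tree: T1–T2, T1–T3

Every vertex of G appears in some bag (union = {0, 1, 2, 3, 4, 5}); every edge is covered by a bag; and for each vertex v the set of bags containing v is connected in the bag tree. The decomposition is therefore valid. The largest bag has 4 vertices, so the width is 3.

Yes; width 3.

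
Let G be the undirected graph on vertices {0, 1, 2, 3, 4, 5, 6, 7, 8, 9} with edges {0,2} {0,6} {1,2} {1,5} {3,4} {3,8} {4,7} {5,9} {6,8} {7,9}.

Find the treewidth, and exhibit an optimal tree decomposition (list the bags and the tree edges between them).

The largest bag has 3 vertices, giving width 2; this decomposition certifies tw(G) ≤ 2. Since 7–9–5–1–2–0–6–8–3–4–7 is a cycle in G, G is not acyclic. Forests are exactly the graphs of treewidth ≤ 1, so tw(G) ≥ 2. Combining the bounds, tw(G) = 2.

Treewidth 2.
Bags: B1 = {5, 7, 9}  B2 = {1, 5, 7}  B3 = {1, 2, 7}  B4 = {0, 2, 7}  B5 = {0, 6, 7}  B6 = {6, 7, 8}  B7 = {3, 7, 8}  B8 = {3, 4, 7}
Tree: B1–B2, B2–B3, B3–B4, B4–B5, B5–B6, B6–B7, B7–B8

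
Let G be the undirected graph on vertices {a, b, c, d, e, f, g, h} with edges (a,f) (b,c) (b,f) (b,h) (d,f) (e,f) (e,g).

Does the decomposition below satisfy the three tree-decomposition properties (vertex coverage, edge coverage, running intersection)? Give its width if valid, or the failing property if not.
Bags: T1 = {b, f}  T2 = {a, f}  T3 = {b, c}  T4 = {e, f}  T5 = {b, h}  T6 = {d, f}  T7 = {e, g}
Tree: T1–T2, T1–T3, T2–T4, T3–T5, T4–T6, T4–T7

Vertex coverage: the bags together contain {a, b, c, d, e, f, g, h}, the full vertex set. Edge coverage: each edge of G has both endpoints in at least one bag. Running intersection: for every vertex, the bags containing it form a connected subtree. All three properties hold, so this is a valid tree decomposition of width max|bag| − 1 = 1, and hence tw(G) ≤ 1.

Yes; width 1.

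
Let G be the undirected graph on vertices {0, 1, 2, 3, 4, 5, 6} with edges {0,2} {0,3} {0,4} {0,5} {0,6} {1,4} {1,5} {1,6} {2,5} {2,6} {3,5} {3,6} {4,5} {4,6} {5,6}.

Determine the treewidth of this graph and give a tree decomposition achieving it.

The largest bag has 4 vertices, giving width 3; this decomposition certifies tw(G) ≤ 3. On the other hand G contains the 4-clique {0, 2, 5, 6}. A clique must lie in a single bag of any decomposition, so no decomposition can have width below 3. The upper and lower bounds meet at 3, so that is the treewidth.

Treewidth 3.
One optimal decomposition is:
Bags: B1 = {0, 4, 5, 6}  B2 = {0, 3, 5, 6}  B3 = {1, 4, 5, 6}  B4 = {0, 2, 5, 6}
Tree: B1–B2, B1–B3, B2–B4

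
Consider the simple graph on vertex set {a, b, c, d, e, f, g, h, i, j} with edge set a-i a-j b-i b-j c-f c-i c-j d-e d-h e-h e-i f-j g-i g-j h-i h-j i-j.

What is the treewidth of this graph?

A width-2 tree decomposition is:
Bags: B1 = {h, i, j}  B2 = {c, i, j}  B3 = {c, f, j}  B4 = {g, i, j}  B5 = {e, h, i}  B6 = {d, e, h}  B7 = {a, i, j}  B8 = {b, i, j}
Tree: B1–B2, B2–B3, B2–B4, B1–B5, B5–B6, B2–B7, B2–B8
Every bag has size at most 3, so the width is 3 − 1 = 2 and tw(G) ≤ 2. On the other hand G contains the 3-clique {d, e, h}. A clique must lie in a single bag of any decomposition, so no decomposition can have width below 2. Hence tw(G) = 2 exactly.

2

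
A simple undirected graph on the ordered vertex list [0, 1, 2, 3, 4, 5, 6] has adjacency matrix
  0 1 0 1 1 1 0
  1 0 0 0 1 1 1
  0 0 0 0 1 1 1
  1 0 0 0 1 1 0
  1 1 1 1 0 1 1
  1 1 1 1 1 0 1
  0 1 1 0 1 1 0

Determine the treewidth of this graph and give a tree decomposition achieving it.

Treewidth 3.
One optimal decomposition is:
Bags: B1 = {0, 1, 4, 5}  B2 = {1, 4, 5, 6}  B3 = {2, 4, 5, 6}  B4 = {0, 3, 4, 5}
Tree: B1–B2, B2–B3, B1–B4

Each bag holds 4 vertices, so the decomposition has width 3, which upper-bounds the treewidth. On the other hand G contains the 4-clique {0, 1, 4, 5}. A clique must lie in a single bag of any decomposition, so no decomposition can have width below 3. The upper and lower bounds meet at 3, so that is the treewidth.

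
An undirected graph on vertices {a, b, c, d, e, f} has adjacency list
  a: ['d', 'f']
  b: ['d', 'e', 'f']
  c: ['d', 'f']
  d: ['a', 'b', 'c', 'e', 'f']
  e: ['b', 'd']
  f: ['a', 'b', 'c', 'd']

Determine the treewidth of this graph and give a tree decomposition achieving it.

The largest bag has 3 vertices, giving width 2; this decomposition certifies tw(G) ≤ 2. Conversely, {b, d, e} is a clique of size 3, and the vertices of any clique must share a bag in every tree decomposition; so some bag has ≥ 3 vertices and tw(G) ≥ 2. Combining the bounds, tw(G) = 2.

Treewidth 2.
One such decomposition:
Bags: B1 = {b, d, e}  B2 = {b, d, f}  B3 = {c, d, f}  B4 = {a, d, f}
Tree: B1–B2, B2–B3, B3–B4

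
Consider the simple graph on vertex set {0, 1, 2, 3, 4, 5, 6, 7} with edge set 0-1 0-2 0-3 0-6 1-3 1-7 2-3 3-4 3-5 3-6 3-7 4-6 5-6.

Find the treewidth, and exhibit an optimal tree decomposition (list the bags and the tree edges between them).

Treewidth 2.
Bags: B1 = {0, 3, 6}  B2 = {0, 1, 3}  B3 = {1, 3, 7}  B4 = {3, 4, 6}  B5 = {0, 2, 3}  B6 = {3, 5, 6}
Tree: B1–B2, B2–B3, B1–B4, B2–B5, B1–B6

The largest bag has 3 vertices, giving width 2; this decomposition certifies tw(G) ≤ 2. Conversely, {0, 1, 3} is a clique of size 3, and the vertices of any clique must share a bag in every tree decomposition; so some bag has ≥ 3 vertices and tw(G) ≥ 2. The upper and lower bounds meet at 2, so that is the treewidth.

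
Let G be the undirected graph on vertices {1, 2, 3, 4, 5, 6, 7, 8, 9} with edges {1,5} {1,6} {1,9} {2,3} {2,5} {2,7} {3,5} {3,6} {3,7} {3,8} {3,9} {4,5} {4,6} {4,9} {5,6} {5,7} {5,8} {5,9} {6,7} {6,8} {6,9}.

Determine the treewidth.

A width-3 tree decomposition is:
Bags: B1 = {3, 5, 6, 7}  B2 = {2, 3, 5, 7}  B3 = {3, 5, 6, 9}  B4 = {1, 5, 6, 9}  B5 = {4, 5, 6, 9}  B6 = {3, 5, 6, 8}
Tree: B1–B2, B1–B3, B3–B4, B4–B5, B3–B6
Each bag holds 4 vertices, so the decomposition has width 3, which upper-bounds the treewidth. Conversely, {2, 3, 5, 7} is a clique of size 4, and the vertices of any clique must share a bag in every tree decomposition; so some bag has ≥ 4 vertices and tw(G) ≥ 3. Hence tw(G) = 3 exactly.

3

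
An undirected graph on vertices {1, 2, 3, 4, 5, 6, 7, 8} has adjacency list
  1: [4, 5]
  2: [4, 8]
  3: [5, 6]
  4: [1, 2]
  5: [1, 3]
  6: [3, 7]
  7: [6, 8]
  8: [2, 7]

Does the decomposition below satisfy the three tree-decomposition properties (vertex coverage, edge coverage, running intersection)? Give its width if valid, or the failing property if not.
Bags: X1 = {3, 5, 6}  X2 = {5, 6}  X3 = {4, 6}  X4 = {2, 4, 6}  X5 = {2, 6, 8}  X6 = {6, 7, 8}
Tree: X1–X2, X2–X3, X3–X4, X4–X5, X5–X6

A tree decomposition must satisfy three properties: every vertex lies in some bag; for every edge, both endpoints lie together in some bag; and for every vertex, the bags containing it form a connected subtree. Here vertex 1 appears in no bag, so the decomposition is invalid.

No — vertex 1 appears in no bag.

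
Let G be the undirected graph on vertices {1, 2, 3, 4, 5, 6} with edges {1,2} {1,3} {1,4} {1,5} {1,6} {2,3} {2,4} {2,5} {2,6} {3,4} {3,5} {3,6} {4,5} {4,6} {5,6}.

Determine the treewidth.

5

A width-5 tree decomposition is:
Bags: B1 = {1, 2, 3, 4, 5, 6}
Tree: (single bag)
A single bag containing all 6 vertices is trivially a valid decomposition of width 5. Conversely, {1, 2, 3, 4, 5, 6} is a clique of size 6, and the vertices of any clique must share a bag in every tree decomposition; so some bag has ≥ 6 vertices and tw(G) ≥ 5. Therefore the treewidth is 5.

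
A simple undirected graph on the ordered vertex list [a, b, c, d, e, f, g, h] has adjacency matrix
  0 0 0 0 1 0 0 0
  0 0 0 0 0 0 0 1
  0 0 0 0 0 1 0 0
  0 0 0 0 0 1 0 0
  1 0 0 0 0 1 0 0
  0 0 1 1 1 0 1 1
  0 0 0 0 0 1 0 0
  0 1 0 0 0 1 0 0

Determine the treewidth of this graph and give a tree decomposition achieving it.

Every bag has size at most 2, so the width is 2 − 1 = 1 and tw(G) ≤ 1. Since G has at least one edge (e.g. c–f), it is not an edgeless graph, so tw(G) ≥ 1. Therefore the treewidth is 1.

Treewidth 1.
One such decomposition:
Bags: B1 = {c, f}  B2 = {f, h}  B3 = {e, f}  B4 = {a, e}  B5 = {d, f}  B6 = {b, h}  B7 = {f, g}
Tree: B1–B2, B2–B3, B3–B4, B2–B5, B2–B6, B5–B7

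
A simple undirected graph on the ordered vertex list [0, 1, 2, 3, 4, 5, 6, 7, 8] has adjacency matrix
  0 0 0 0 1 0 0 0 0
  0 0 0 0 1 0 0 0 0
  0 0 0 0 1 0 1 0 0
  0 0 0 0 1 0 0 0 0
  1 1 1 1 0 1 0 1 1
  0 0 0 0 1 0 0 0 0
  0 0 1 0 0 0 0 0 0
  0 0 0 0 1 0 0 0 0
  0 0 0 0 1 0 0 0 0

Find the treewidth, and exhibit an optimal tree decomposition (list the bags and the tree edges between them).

Every bag has size at most 2, so the width is 2 − 1 = 1 and tw(G) ≤ 1. Any graph with an edge has treewidth ≥ 1, and G has the edge 3–4. Hence tw(G) = 1 exactly.

Treewidth 1.
One such decomposition:
Bags: B1 = {3, 4}  B2 = {1, 4}  B3 = {4, 7}  B4 = {4, 8}  B5 = {2, 4}  B6 = {2, 6}  B7 = {0, 4}  B8 = {4, 5}
Tree: B1–B2, B2–B3, B3–B4, B1–B5, B5–B6, B3–B7, B1–B8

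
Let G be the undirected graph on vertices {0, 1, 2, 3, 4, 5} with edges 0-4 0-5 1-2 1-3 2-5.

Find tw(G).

A width-1 tree decomposition is:
Bags: B1 = {0, 4}  B2 = {0, 5}  B3 = {2, 5}  B4 = {1, 2}  B5 = {1, 3}
Tree: B1–B2, B2–B3, B3–B4, B4–B5
Every bag has size at most 2, so the width is 2 − 1 = 1 and tw(G) ≤ 1. Since G has at least one edge (e.g. 4–0), it is not an edgeless graph, so tw(G) ≥ 1. Therefore the treewidth is 1.

1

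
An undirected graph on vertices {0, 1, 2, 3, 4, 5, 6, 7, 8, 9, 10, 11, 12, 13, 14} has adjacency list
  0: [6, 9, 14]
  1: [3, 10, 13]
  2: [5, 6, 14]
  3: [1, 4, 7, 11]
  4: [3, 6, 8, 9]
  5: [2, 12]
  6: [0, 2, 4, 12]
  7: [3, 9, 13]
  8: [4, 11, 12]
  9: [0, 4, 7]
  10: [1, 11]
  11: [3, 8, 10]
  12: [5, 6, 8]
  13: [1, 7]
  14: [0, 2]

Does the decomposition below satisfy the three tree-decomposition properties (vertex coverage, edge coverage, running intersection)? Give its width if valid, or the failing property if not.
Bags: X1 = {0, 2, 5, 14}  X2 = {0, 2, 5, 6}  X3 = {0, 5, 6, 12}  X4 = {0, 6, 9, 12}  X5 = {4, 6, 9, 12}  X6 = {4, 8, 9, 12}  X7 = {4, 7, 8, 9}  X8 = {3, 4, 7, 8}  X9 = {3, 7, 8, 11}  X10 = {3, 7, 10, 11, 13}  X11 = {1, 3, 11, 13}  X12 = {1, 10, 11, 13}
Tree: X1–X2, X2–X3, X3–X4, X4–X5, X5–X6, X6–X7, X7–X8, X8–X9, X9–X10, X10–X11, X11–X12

No — bags containing vertex 10 are not connected in the tree.

A tree decomposition must satisfy three properties: every vertex lies in some bag; for every edge, both endpoints lie together in some bag; and for every vertex, the bags containing it form a connected subtree. Here bags containing vertex 10 are not connected in the tree, so the decomposition is invalid.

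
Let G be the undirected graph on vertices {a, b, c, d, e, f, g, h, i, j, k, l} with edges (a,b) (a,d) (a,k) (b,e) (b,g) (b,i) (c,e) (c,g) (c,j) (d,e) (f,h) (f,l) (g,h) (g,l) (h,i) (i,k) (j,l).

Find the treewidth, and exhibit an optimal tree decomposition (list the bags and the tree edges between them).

Each bag holds 4 vertices, so the decomposition has width 3, which upper-bounds the treewidth. For the lower bound: the 4 vertex sets {f,j,l}, {h}, {g}, {b,c,e,i} are disjoint, each induces a connected subgraph, and every pair is joined by at least one edge of G. Contracting each set to a single vertex therefore yields K_{4} as a minor, and since treewidth is minor-monotone, tw(G) ≥ tw(K_{4}) = 3. Combining the bounds, tw(G) = 3.

Treewidth 3.
One optimal decomposition is:
Bags: B1 = {f, h, j, l}  B2 = {g, h, j, l}  B3 = {c, g, h, j}  B4 = {c, g, h, i}  B5 = {b, c, g, i}  B6 = {b, c, e, i}  B7 = {b, e, i, k}  B8 = {a, b, e, k}  B9 = {a, d, e, k}
Tree: B1–B2, B2–B3, B3–B4, B4–B5, B5–B6, B6–B7, B7–B8, B8–B9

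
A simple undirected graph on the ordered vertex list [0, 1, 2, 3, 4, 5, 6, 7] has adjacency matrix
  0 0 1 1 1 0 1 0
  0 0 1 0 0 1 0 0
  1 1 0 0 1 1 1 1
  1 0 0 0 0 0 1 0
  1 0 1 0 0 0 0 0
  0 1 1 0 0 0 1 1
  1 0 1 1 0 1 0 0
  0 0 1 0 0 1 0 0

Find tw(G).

2

A width-2 tree decomposition is:
Bags: B1 = {2, 5, 6}  B2 = {2, 5, 7}  B3 = {1, 2, 5}  B4 = {0, 2, 6}  B5 = {0, 3, 6}  B6 = {0, 2, 4}
Tree: B1–B2, B1–B3, B1–B4, B4–B5, B4–B6
The largest bag has 3 vertices, giving width 2; this decomposition certifies tw(G) ≤ 2. On the other hand G contains the 3-clique {0, 2, 4}. A clique must lie in a single bag of any decomposition, so no decomposition can have width below 2. Combining the bounds, tw(G) = 2.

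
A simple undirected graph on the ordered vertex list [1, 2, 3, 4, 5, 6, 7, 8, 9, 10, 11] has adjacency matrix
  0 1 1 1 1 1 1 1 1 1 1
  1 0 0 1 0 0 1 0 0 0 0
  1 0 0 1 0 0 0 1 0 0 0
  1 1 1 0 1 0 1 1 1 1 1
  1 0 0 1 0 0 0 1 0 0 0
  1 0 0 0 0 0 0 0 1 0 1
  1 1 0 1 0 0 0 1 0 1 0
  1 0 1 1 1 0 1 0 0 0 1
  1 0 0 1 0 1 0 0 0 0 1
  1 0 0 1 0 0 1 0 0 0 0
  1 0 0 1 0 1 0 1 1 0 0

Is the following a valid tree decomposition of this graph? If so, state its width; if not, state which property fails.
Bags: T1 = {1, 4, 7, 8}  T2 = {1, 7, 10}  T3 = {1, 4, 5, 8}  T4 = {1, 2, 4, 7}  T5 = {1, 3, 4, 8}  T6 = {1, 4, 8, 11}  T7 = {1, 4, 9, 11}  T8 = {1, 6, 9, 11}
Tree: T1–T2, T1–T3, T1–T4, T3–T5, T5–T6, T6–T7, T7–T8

No — edge (4,10) lies in no bag.

A tree decomposition must satisfy three properties: every vertex lies in some bag; for every edge, both endpoints lie together in some bag; and for every vertex, the bags containing it form a connected subtree. Here edge (4,10) lies in no bag, so the decomposition is invalid.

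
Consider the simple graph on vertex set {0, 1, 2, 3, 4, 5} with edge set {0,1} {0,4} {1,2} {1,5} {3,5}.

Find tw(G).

1

A width-1 tree decomposition is:
Bags: B1 = {1, 5}  B2 = {3, 5}  B3 = {1, 2}  B4 = {0, 1}  B5 = {0, 4}
Tree: B1–B2, B1–B3, B3–B4, B4–B5
Each bag holds 2 vertices, so the decomposition has width 1, which upper-bounds the treewidth. Any graph with an edge has treewidth ≥ 1, and G has the edge 5–1. Hence tw(G) = 1 exactly.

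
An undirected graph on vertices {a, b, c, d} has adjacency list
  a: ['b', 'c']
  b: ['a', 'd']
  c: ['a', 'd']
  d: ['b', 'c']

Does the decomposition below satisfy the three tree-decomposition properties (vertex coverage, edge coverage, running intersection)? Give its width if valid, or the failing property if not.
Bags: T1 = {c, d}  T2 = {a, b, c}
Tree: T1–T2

No — edge (b,d) lies in no bag.

A tree decomposition must satisfy three properties: every vertex lies in some bag; for every edge, both endpoints lie together in some bag; and for every vertex, the bags containing it form a connected subtree. Here edge (b,d) lies in no bag, so the decomposition is invalid.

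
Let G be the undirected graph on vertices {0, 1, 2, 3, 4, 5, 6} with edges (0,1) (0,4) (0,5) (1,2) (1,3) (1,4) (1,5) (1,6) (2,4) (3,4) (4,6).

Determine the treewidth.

A width-2 tree decomposition is:
Bags: B1 = {1, 2, 4}  B2 = {1, 4, 6}  B3 = {0, 1, 4}  B4 = {1, 3, 4}  B5 = {0, 1, 5}
Tree: B1–B2, B1–B3, B1–B4, B3–B5
The largest bag has 3 vertices, giving width 2; this decomposition certifies tw(G) ≤ 2. For the lower bound, the 3 vertices {0, 1, 4} are pairwise adjacent, and any tree decomposition puts a clique entirely inside one bag — forcing width ≥ 2. Hence tw(G) = 2 exactly.

2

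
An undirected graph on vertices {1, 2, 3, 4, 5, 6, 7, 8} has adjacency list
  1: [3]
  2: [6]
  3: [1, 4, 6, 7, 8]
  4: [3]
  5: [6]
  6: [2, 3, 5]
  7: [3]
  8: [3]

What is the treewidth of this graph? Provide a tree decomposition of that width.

Treewidth 1.
One optimal decomposition is:
Bags: B1 = {3, 6}  B2 = {3, 4}  B3 = {3, 8}  B4 = {3, 7}  B5 = {5, 6}  B6 = {2, 6}  B7 = {1, 3}
Tree: B1–B2, B1–B3, B2–B4, B1–B5, B5–B6, B4–B7

Each bag holds 2 vertices, so the decomposition has width 1, which upper-bounds the treewidth. G has an edge, so its treewidth is at least 1. Hence tw(G) = 1 exactly.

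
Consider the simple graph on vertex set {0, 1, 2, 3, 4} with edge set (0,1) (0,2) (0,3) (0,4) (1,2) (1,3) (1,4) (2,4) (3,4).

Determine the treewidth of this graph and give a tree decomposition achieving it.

Treewidth 3.
One such decomposition:
Bags: B1 = {0, 1, 2, 4}  B2 = {0, 1, 3, 4}
Tree: B1–B2

The largest bag has 4 vertices, giving width 3; this decomposition certifies tw(G) ≤ 3. Conversely, {0, 1, 2, 4} is a clique of size 4, and the vertices of any clique must share a bag in every tree decomposition; so some bag has ≥ 4 vertices and tw(G) ≥ 3. Therefore the treewidth is 3.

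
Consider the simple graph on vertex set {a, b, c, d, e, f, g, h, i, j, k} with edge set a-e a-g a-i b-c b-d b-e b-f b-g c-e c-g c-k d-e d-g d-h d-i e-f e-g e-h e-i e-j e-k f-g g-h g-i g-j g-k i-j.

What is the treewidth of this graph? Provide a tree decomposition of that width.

Treewidth 3.
One such decomposition:
Bags: B1 = {d, e, g, i}  B2 = {d, e, g, h}  B3 = {b, d, e, g}  B4 = {b, c, e, g}  B5 = {c, e, g, k}  B6 = {e, g, i, j}  B7 = {b, e, f, g}  B8 = {a, e, g, i}
Tree: B1–B2, B1–B3, B3–B4, B4–B5, B1–B6, B3–B7, B6–B8

Each bag holds 4 vertices, so the decomposition has width 3, which upper-bounds the treewidth. Conversely, {d, e, g, h} is a clique of size 4, and the vertices of any clique must share a bag in every tree decomposition; so some bag has ≥ 4 vertices and tw(G) ≥ 3. Combining the bounds, tw(G) = 3.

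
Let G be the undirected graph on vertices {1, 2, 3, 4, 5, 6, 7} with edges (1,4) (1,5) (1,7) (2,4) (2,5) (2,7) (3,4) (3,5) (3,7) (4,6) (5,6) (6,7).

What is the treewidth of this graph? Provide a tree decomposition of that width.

Treewidth 3.
One optimal decomposition is:
Bags: B1 = {2, 4, 5, 7}  B2 = {1, 4, 5, 7}  B3 = {3, 4, 5, 7}  B4 = {4, 5, 6, 7}
Tree: B1–B2, B2–B3, B3–B4

Every bag has size at most 4, so the width is 4 − 1 = 3 and tw(G) ≤ 3. For the lower bound: the 4 vertex sets {2,4}, {1,5}, {7}, {3} are disjoint, each induces a connected subgraph, and every pair is joined by at least one edge of G. Contracting each set to a single vertex therefore yields K_{4} as a minor, and since treewidth is minor-monotone, tw(G) ≥ tw(K_{4}) = 3. The upper and lower bounds meet at 3, so that is the treewidth.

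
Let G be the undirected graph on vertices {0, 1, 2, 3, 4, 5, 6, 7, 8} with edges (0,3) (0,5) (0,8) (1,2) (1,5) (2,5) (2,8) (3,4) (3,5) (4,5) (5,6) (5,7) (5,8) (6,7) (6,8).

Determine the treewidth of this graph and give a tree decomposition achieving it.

Treewidth 2.
Bags: B1 = {2, 5, 8}  B2 = {5, 6, 8}  B3 = {0, 5, 8}  B4 = {0, 3, 5}  B5 = {3, 4, 5}  B6 = {1, 2, 5}  B7 = {5, 6, 7}
Tree: B1–B2, B1–B3, B3–B4, B4–B5, B1–B6, B2–B7

The largest bag has 3 vertices, giving width 2; this decomposition certifies tw(G) ≤ 2. For the lower bound, the 3 vertices {1, 2, 5} are pairwise adjacent, and any tree decomposition puts a clique entirely inside one bag — forcing width ≥ 2. Therefore the treewidth is 2.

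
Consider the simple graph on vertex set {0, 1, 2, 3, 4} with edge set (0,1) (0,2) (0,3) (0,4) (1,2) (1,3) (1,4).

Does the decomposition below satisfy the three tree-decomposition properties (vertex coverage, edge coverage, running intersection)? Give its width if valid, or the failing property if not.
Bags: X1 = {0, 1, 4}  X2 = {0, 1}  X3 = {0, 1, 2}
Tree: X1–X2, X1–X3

A tree decomposition must satisfy three properties: every vertex lies in some bag; for every edge, both endpoints lie together in some bag; and for every vertex, the bags containing it form a connected subtree. Here vertex 3 appears in no bag, so the decomposition is invalid.

No — vertex 3 appears in no bag.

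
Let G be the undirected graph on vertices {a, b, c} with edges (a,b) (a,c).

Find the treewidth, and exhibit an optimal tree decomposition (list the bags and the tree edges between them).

The largest bag has 2 vertices, giving width 1; this decomposition certifies tw(G) ≤ 1. Any graph with an edge has treewidth ≥ 1, and G has the edge a–b. Hence tw(G) = 1 exactly.

Treewidth 1.
One optimal decomposition is:
Bags: B1 = {a, b}  B2 = {a, c}
Tree: B1–B2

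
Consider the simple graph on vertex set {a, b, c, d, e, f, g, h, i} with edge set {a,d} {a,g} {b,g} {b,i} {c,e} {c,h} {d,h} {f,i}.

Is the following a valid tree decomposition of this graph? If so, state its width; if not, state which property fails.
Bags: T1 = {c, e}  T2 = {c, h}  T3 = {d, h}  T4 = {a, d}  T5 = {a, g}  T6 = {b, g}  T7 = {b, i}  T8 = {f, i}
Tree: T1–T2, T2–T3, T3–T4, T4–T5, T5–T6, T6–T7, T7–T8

Checking the three conditions: (i) the bags cover all of {a, b, c, d, e, f, g, h, i}; (ii) for each edge, some bag contains both endpoints; (iii) the bags containing any fixed vertex form a subtree. All hold, so the decomposition is valid with width 2 − 1 = 1.

Yes; width 1.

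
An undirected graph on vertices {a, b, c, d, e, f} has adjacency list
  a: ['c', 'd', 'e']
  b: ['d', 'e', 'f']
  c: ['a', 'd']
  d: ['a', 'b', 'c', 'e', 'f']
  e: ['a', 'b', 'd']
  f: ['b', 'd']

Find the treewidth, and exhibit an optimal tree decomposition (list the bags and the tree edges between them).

The largest bag has 3 vertices, giving width 2; this decomposition certifies tw(G) ≤ 2. For the lower bound, the 3 vertices {a, c, d} are pairwise adjacent, and any tree decomposition puts a clique entirely inside one bag — forcing width ≥ 2. Combining the bounds, tw(G) = 2.

Treewidth 2.
Bags: B1 = {b, d, e}  B2 = {a, d, e}  B3 = {a, c, d}  B4 = {b, d, f}
Tree: B1–B2, B2–B3, B1–B4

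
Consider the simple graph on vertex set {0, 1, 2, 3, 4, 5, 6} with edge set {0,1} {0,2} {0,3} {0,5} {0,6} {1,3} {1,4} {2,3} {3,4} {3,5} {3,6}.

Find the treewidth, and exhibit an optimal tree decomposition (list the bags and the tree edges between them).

Treewidth 2.
One such decomposition:
Bags: B1 = {0, 1, 3}  B2 = {0, 3, 5}  B3 = {1, 3, 4}  B4 = {0, 2, 3}  B5 = {0, 3, 6}
Tree: B1–B2, B1–B3, B2–B4, B1–B5

The largest bag has 3 vertices, giving width 2; this decomposition certifies tw(G) ≤ 2. On the other hand G contains the 3-clique {0, 1, 3}. A clique must lie in a single bag of any decomposition, so no decomposition can have width below 2. The upper and lower bounds meet at 2, so that is the treewidth.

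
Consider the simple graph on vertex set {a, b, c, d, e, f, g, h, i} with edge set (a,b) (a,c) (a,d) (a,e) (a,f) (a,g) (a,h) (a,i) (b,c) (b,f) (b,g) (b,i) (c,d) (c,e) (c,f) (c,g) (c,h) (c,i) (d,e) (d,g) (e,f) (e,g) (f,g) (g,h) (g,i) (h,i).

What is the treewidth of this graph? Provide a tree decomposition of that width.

Every bag has size at most 5, so the width is 5 − 1 = 4 and tw(G) ≤ 4. For the lower bound, the 5 vertices {a, c, d, e, g} are pairwise adjacent, and any tree decomposition puts a clique entirely inside one bag — forcing width ≥ 4. Hence tw(G) = 4 exactly.

Treewidth 4.
One optimal decomposition is:
Bags: B1 = {a, b, c, f, g}  B2 = {a, b, c, g, i}  B3 = {a, c, g, h, i}  B4 = {a, c, e, f, g}  B5 = {a, c, d, e, g}
Tree: B1–B2, B2–B3, B1–B4, B4–B5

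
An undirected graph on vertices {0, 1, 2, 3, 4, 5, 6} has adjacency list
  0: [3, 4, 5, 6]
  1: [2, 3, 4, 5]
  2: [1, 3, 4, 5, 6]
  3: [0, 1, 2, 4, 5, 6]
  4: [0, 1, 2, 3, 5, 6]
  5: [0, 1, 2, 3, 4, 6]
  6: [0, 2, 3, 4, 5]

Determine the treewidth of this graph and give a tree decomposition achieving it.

The largest bag has 5 vertices, giving width 4; this decomposition certifies tw(G) ≤ 4. On the other hand G contains the 5-clique {0, 3, 4, 5, 6}. A clique must lie in a single bag of any decomposition, so no decomposition can have width below 4. Therefore the treewidth is 4.

Treewidth 4.
One optimal decomposition is:
Bags: B1 = {2, 3, 4, 5, 6}  B2 = {1, 2, 3, 4, 5}  B3 = {0, 3, 4, 5, 6}
Tree: B1–B2, B1–B3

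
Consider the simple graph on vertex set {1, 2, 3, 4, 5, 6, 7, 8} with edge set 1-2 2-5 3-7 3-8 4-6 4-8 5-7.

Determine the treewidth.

A width-1 tree decomposition is:
Bags: B1 = {4, 6}  B2 = {4, 8}  B3 = {3, 8}  B4 = {3, 7}  B5 = {5, 7}  B6 = {2, 5}  B7 = {1, 2}
Tree: B1–B2, B2–B3, B3–B4, B4–B5, B5–B6, B6–B7
Each bag holds 2 vertices, so the decomposition has width 1, which upper-bounds the treewidth. G has an edge, so its treewidth is at least 1. The upper and lower bounds meet at 1, so that is the treewidth.

1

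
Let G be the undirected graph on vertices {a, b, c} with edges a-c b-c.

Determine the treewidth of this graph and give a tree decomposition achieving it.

Every bag has size at most 2, so the width is 2 − 1 = 1 and tw(G) ≤ 1. G has an edge, so its treewidth is at least 1. Hence tw(G) = 1 exactly.

Treewidth 1.
One optimal decomposition is:
Bags: B1 = {a, c}  B2 = {b, c}
Tree: B1–B2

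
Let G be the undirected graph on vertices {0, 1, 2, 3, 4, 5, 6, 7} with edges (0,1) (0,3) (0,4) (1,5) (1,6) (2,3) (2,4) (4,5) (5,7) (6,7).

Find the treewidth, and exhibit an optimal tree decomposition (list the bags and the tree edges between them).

Treewidth 2.
One optimal decomposition is:
Bags: B1 = {5, 6, 7}  B2 = {1, 5, 6}  B3 = {1, 4, 5}  B4 = {0, 1, 4}  B5 = {0, 2, 4}  B6 = {0, 2, 3}
Tree: B1–B2, B2–B3, B3–B4, B4–B5, B5–B6

Each bag holds 3 vertices, so the decomposition has width 2, which upper-bounds the treewidth. For the lower bound, G contains the cycle 7–6–1–5–7, so G is not a forest; only forests have treewidth ≤ 1, hence tw(G) ≥ 2. Hence tw(G) = 2 exactly.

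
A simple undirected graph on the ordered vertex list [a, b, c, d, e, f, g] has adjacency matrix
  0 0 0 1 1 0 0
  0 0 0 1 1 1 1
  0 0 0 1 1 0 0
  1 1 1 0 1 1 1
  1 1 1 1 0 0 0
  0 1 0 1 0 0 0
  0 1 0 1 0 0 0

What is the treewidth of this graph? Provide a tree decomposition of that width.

Every bag has size at most 3, so the width is 3 − 1 = 2 and tw(G) ≤ 2. For the lower bound, the 3 vertices {c, d, e} are pairwise adjacent, and any tree decomposition puts a clique entirely inside one bag — forcing width ≥ 2. The upper and lower bounds meet at 2, so that is the treewidth.

Treewidth 2.
One optimal decomposition is:
Bags: B1 = {b, d, g}  B2 = {b, d, e}  B3 = {a, d, e}  B4 = {b, d, f}  B5 = {c, d, e}
Tree: B1–B2, B2–B3, B1–B4, B3–B5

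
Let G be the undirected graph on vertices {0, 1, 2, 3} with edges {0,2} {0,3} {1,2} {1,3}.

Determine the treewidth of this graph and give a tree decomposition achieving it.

Every bag has size at most 3, so the width is 3 − 1 = 2 and tw(G) ≤ 2. Since 2–1–3–0–2 is a cycle in G, G is not acyclic. Forests are exactly the graphs of treewidth ≤ 1, so tw(G) ≥ 2. The upper and lower bounds meet at 2, so that is the treewidth.

Treewidth 2.
Bags: B1 = {1, 2, 3}  B2 = {0, 2, 3}
Tree: B1–B2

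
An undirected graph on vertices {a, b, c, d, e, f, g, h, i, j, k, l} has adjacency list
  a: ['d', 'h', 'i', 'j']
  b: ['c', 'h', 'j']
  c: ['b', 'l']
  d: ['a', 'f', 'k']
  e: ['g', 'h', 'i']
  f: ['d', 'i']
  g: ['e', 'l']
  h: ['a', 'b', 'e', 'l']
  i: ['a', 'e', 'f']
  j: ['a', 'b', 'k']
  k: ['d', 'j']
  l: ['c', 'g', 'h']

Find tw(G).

A width-3 tree decomposition is:
Bags: B1 = {d, f, j, k}  B2 = {a, d, f, j}  B3 = {a, f, i, j}  B4 = {a, b, i, j}  B5 = {a, b, h, i}  B6 = {b, e, h, i}  B7 = {b, c, e, h}  B8 = {c, e, h, l}  B9 = {c, e, g, l}
Tree: B1–B2, B2–B3, B3–B4, B4–B5, B5–B6, B6–B7, B7–B8, B8–B9
Every bag has size at most 4, so the width is 4 − 1 = 3 and tw(G) ≤ 3. For the lower bound: the 4 vertex sets {d,f,k}, {j}, {a}, {b,e,h,i} are disjoint, each induces a connected subgraph, and every pair is joined by at least one edge of G. Contracting each set to a single vertex therefore yields K_{4} as a minor, and since treewidth is minor-monotone, tw(G) ≥ tw(K_{4}) = 3. Hence tw(G) = 3 exactly.

3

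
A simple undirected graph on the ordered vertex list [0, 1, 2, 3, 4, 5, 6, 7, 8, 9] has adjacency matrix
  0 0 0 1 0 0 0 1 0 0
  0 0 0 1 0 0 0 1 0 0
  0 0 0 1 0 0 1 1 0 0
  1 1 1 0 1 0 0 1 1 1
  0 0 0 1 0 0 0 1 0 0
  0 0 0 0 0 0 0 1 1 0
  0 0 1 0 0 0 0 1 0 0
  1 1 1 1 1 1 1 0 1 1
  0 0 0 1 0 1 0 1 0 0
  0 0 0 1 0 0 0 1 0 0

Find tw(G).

A width-2 tree decomposition is:
Bags: B1 = {0, 3, 7}  B2 = {2, 3, 7}  B3 = {3, 7, 8}  B4 = {5, 7, 8}  B5 = {3, 4, 7}  B6 = {3, 7, 9}  B7 = {2, 6, 7}  B8 = {1, 3, 7}
Tree: B1–B2, B1–B3, B3–B4, B2–B5, B2–B6, B2–B7, B3–B8
Every bag has size at most 3, so the width is 3 − 1 = 2 and tw(G) ≤ 2. Conversely, {0, 3, 7} is a clique of size 3, and the vertices of any clique must share a bag in every tree decomposition; so some bag has ≥ 3 vertices and tw(G) ≥ 2. Hence tw(G) = 2 exactly.

2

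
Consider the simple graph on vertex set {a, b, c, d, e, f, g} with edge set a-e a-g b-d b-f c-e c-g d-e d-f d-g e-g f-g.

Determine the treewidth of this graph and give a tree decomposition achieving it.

Treewidth 2.
One optimal decomposition is:
Bags: B1 = {d, e, g}  B2 = {d, f, g}  B3 = {c, e, g}  B4 = {b, d, f}  B5 = {a, e, g}
Tree: B1–B2, B1–B3, B2–B4, B3–B5

Each bag holds 3 vertices, so the decomposition has width 2, which upper-bounds the treewidth. On the other hand G contains the 3-clique {d, e, g}. A clique must lie in a single bag of any decomposition, so no decomposition can have width below 2. The upper and lower bounds meet at 2, so that is the treewidth.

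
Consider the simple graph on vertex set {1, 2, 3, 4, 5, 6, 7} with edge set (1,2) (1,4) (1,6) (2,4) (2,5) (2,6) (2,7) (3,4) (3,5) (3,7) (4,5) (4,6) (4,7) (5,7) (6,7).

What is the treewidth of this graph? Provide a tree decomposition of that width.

Treewidth 3.
One such decomposition:
Bags: B1 = {2, 4, 5, 7}  B2 = {2, 4, 6, 7}  B3 = {3, 4, 5, 7}  B4 = {1, 2, 4, 6}
Tree: B1–B2, B1–B3, B2–B4

Every bag has size at most 4, so the width is 4 − 1 = 3 and tw(G) ≤ 3. Conversely, {2, 4, 5, 7} is a clique of size 4, and the vertices of any clique must share a bag in every tree decomposition; so some bag has ≥ 4 vertices and tw(G) ≥ 3. Therefore the treewidth is 3.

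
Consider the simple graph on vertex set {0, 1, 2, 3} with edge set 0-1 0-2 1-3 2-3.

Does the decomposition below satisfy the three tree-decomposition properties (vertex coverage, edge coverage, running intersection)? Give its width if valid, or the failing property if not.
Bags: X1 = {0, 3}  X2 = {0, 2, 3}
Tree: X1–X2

No — vertex 1 appears in no bag.

A tree decomposition must satisfy three properties: every vertex lies in some bag; for every edge, both endpoints lie together in some bag; and for every vertex, the bags containing it form a connected subtree. Here vertex 1 appears in no bag, so the decomposition is invalid.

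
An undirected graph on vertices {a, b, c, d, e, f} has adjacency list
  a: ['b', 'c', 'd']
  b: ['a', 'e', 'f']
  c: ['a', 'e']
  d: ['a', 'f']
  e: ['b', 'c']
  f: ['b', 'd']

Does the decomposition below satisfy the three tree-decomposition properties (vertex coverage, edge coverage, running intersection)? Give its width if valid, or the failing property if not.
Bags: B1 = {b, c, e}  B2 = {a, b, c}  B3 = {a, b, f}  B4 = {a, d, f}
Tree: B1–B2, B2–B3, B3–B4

Yes; width 2.

Every vertex of G appears in some bag (union = {a, b, c, d, e, f}); every edge is covered by a bag; and for each vertex v the set of bags containing v is connected in the bag tree. The decomposition is therefore valid. The largest bag has 3 vertices, so the width is 2.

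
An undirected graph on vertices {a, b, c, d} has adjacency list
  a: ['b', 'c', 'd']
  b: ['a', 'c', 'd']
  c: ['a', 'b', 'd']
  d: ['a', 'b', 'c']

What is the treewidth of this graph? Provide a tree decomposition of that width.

Treewidth 3.
One such decomposition:
Bags: B1 = {a, b, c, d}
Tree: (single bag)

A single bag containing all 4 vertices is trivially a valid decomposition of width 3. On the other hand G contains the 4-clique {a, b, c, d}. A clique must lie in a single bag of any decomposition, so no decomposition can have width below 3. Hence tw(G) = 3 exactly.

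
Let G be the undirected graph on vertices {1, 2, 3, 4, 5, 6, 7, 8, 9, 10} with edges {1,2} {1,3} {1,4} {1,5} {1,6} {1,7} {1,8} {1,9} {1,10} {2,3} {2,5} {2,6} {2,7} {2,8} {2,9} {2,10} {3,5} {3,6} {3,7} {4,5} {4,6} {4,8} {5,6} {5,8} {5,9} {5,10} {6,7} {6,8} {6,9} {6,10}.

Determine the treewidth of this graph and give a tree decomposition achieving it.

Every bag has size at most 5, so the width is 5 − 1 = 4 and tw(G) ≤ 4. Conversely, {1, 2, 5, 6, 8} is a clique of size 5, and the vertices of any clique must share a bag in every tree decomposition; so some bag has ≥ 5 vertices and tw(G) ≥ 4. The upper and lower bounds meet at 4, so that is the treewidth.

Treewidth 4.
One such decomposition:
Bags: B1 = {1, 2, 5, 6, 9}  B2 = {1, 2, 5, 6, 8}  B3 = {1, 2, 3, 5, 6}  B4 = {1, 2, 5, 6, 10}  B5 = {1, 2, 3, 6, 7}  B6 = {1, 4, 5, 6, 8}
Tree: B1–B2, B2–B3, B1–B4, B3–B5, B2–B6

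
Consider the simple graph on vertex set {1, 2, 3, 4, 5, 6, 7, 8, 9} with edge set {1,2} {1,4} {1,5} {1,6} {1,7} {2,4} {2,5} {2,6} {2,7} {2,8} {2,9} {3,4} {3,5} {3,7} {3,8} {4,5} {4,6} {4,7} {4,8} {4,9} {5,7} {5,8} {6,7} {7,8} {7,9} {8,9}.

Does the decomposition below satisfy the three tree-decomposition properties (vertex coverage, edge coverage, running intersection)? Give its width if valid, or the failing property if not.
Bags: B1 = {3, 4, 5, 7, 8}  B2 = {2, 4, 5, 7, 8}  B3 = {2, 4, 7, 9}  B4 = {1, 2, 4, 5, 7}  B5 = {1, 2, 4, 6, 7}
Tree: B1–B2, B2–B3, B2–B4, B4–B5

A tree decomposition must satisfy three properties: every vertex lies in some bag; for every edge, both endpoints lie together in some bag; and for every vertex, the bags containing it form a connected subtree. Here edge (8,9) lies in no bag, so the decomposition is invalid.

No — edge (8,9) lies in no bag.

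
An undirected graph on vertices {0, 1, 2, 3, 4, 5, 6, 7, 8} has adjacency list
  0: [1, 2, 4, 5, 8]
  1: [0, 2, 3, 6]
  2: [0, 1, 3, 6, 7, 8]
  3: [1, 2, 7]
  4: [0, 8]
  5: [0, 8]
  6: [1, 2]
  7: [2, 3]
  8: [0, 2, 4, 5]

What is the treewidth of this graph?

A width-2 tree decomposition is:
Bags: B1 = {0, 2, 8}  B2 = {0, 5, 8}  B3 = {0, 4, 8}  B4 = {0, 1, 2}  B5 = {1, 2, 3}  B6 = {2, 3, 7}  B7 = {1, 2, 6}
Tree: B1–B2, B2–B3, B1–B4, B4–B5, B5–B6, B5–B7
Each bag holds 3 vertices, so the decomposition has width 2, which upper-bounds the treewidth. On the other hand G contains the 3-clique {0, 2, 8}. A clique must lie in a single bag of any decomposition, so no decomposition can have width below 2. Therefore the treewidth is 2.

2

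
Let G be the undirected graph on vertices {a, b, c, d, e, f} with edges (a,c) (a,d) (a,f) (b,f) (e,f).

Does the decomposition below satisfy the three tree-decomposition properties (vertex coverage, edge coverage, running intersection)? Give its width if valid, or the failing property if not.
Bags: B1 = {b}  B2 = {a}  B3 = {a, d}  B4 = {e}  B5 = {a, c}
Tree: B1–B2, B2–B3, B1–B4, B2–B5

No — vertex f appears in no bag.

A tree decomposition must satisfy three properties: every vertex lies in some bag; for every edge, both endpoints lie together in some bag; and for every vertex, the bags containing it form a connected subtree. Here vertex f appears in no bag, so the decomposition is invalid.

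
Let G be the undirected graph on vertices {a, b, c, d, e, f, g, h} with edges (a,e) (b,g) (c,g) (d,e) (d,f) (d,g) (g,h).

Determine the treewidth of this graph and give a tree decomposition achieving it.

The largest bag has 2 vertices, giving width 1; this decomposition certifies tw(G) ≤ 1. Since G has at least one edge (e.g. d–e), it is not an edgeless graph, so tw(G) ≥ 1. Combining the bounds, tw(G) = 1.

Treewidth 1.
Bags: B1 = {d, e}  B2 = {d, g}  B3 = {g, h}  B4 = {d, f}  B5 = {c, g}  B6 = {a, e}  B7 = {b, g}
Tree: B1–B2, B2–B3, B1–B4, B2–B5, B1–B6, B5–B7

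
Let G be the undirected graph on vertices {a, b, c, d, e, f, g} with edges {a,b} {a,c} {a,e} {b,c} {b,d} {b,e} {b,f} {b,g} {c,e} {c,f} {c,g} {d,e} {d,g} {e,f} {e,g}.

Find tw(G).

3

A width-3 tree decomposition is:
Bags: B1 = {a, b, c, e}  B2 = {b, c, e, g}  B3 = {b, d, e, g}  B4 = {b, c, e, f}
Tree: B1–B2, B2–B3, B2–B4
The largest bag has 4 vertices, giving width 3; this decomposition certifies tw(G) ≤ 3. Conversely, {b, d, e, g} is a clique of size 4, and the vertices of any clique must share a bag in every tree decomposition; so some bag has ≥ 4 vertices and tw(G) ≥ 3. Hence tw(G) = 3 exactly.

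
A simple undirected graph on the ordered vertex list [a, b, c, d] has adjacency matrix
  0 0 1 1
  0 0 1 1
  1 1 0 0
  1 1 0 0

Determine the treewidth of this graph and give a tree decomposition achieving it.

The largest bag has 3 vertices, giving width 2; this decomposition certifies tw(G) ≤ 2. For the lower bound, G contains the cycle d–b–c–a–d, so G is not a forest; only forests have treewidth ≤ 1, hence tw(G) ≥ 2. Therefore the treewidth is 2.

Treewidth 2.
Bags: B1 = {b, c, d}  B2 = {a, c, d}
Tree: B1–B2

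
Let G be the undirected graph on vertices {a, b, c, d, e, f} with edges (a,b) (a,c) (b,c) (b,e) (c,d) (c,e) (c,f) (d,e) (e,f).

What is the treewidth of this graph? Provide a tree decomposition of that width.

Each bag holds 3 vertices, so the decomposition has width 2, which upper-bounds the treewidth. On the other hand G contains the 3-clique {c, d, e}. A clique must lie in a single bag of any decomposition, so no decomposition can have width below 2. Therefore the treewidth is 2.

Treewidth 2.
One optimal decomposition is:
Bags: B1 = {c, d, e}  B2 = {b, c, e}  B3 = {c, e, f}  B4 = {a, b, c}
Tree: B1–B2, B2–B3, B2–B4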